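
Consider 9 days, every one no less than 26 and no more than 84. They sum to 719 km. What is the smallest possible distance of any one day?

To make one day as small as possible, make the other 8 as large as possible.
The other 8 contribute at most 8 × 84 = 672, leaving at least 719 − 672 = 47.
Since 47 ≥ 26, this is achievable: one at 47 and 8 at 84.

47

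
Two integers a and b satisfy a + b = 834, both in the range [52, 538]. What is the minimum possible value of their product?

159248

For a fixed sum, ab is smallest when a and b are as far apart as possible.
The extreme feasible split is a = 296, b = 538, giving ab = 159248.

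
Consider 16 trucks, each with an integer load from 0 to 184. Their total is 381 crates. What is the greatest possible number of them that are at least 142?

With k values at 142 or above and the rest at least 0, the sum is at least 0 + 142k.
Since the sum is 381, we need 142k ≤ 381, i.e. k ≤ 2.
k = 2 is achieved by 2 values at 142 and 14 at 0, total 284; add 97 to one value (staying below 142) to reach 381.

2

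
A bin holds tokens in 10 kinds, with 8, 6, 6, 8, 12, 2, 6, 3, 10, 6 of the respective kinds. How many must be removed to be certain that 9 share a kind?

In the worst case you take as many as possible of each kind without reaching 9: 8 + 6 + 6 + 8 + 8 + 2 + 6 + 3 + 8 + 6 = 61.
The next one must give 9 of some kind, so 61 + 1 = 62.

62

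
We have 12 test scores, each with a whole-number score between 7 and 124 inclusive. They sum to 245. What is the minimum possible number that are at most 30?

Let j be the number exceeding 30. Then the total is ≥ 31·j + 7·(12 − j) = 84 + 24j.
So 24j ≤ 161 and j ≤ 6; hence at least 12 − 6 = 6 are ≤ 30.
Exactly 6 works: 6 values at 7 and 6 at 31 total 228; raise one of the low values by 17 (still ≤ 30) to hit 245.

6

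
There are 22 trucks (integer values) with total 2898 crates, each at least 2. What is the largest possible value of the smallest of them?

The 22 values sum to 2898, so their minimum is at most ⌊2898/22⌋ = 131.
Equality holds with 6 values of 131 and 16 values of 132.

131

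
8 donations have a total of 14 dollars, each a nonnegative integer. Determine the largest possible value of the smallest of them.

The 8 values sum to 14, so their minimum is at most ⌊14/8⌋ = 1.
Taking 2 copies of 1 and 6 copies of 2 gives exactly 14, so 1 is attained.

1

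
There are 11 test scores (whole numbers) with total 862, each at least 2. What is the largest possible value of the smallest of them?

If every one of the 11 were at least 79, the total would be at least 11 × 79 = 869 > 862.
Taking 7 copies of 78 and 4 copies of 79 gives exactly 862, so 78 is attained.

78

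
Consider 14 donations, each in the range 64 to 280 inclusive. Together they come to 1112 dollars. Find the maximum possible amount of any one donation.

Maximizing one value means minimizing the remaining 13.
The other 13 contribute at least 13 × 64 = 832, leaving at most 1112 − 832 = 280.
Since 280 ≤ 280, this is achievable: one at 280 and 13 at 64.

280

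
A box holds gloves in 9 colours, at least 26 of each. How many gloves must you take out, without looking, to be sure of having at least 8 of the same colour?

In the worst case you draw 7 of each of the 9 colours: 9 × 7 = 63.
One more forces 8 of some colour, so 63 + 1 = 64.

64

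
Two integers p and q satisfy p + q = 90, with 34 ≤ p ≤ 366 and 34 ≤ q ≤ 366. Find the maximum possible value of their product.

With p + q fixed, pq peaks when the two are closest together.
Taking p = 45 and q = 45 (both in [34, 366]) gives pq = 2025.

2025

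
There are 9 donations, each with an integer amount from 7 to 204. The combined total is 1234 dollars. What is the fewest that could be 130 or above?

1

If only k of them are at least 130, the other 9 − k are at most 129, so the total is at most k·204 + (9 − k)·129.
This must reach 1234, so k·204 + (9 − k)·129 ≥ 1234, giving k ≥ 1.
Exactly 1 works: 1 value at 204 and 8 at 129 total 1236; lower one of the high values by 2 (still ≥ 130) to hit 1234.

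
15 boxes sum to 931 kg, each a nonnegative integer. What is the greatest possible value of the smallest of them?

If every one of the 15 were at least 63, the total would be at least 15 × 63 = 945 > 931.
Equality holds with 14 values of 62 and 1 value of 63.

62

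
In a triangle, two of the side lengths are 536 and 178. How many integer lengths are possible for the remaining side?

The triangle inequality gives |536 − 178| < c < 536 + 178, i.e. 358 < c < 714.
So c can be any integer from 359 to 713: 355 values.

355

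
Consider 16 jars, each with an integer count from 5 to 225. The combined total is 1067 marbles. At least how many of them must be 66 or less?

1

Let j be the number exceeding 66. Then the total is ≥ 67·j + 5·(16 − j) = 80 + 62j.
So 62j ≤ 987 and j ≤ 15; hence at least 16 − 15 = 1 are ≤ 66.
Exactly 1 works: 1 value at 5 and 15 at 67 total 1010; raise one of the low values by 57 (still ≤ 66) to hit 1067.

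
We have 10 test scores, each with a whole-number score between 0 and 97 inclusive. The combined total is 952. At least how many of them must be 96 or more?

Suppose at most 10 − j of them reach 96; then j values are ≤ 95 and the rest ≤ 97.
The total is then ≤ 95·j + 97·(10 − j) = 970 − 2j. For this to be ≥ 952 we need j ≤ 9, so at least 10 − 9 = 1 must reach 96.
Exactly 1 works: 1 value at 97 and 9 at 95 total 952.

1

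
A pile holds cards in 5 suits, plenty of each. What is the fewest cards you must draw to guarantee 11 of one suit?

In the worst case you draw 10 of each of the 5 suits: 5 × 10 = 50.
One more forces 11 of some suit, so 50 + 1 = 51.

51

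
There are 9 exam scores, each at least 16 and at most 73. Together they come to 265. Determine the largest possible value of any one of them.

73

To make one score as large as possible, make the other 8 as small as possible.
The other 8 contribute at least 8 × 16 = 128, leaving at most 265 − 128 = 137.
But each score is capped at 73, so the maximum is 73.
Achievable: one at 73 and the other 8 totalling 192, which fits since 8 × 16 ≤ 192 ≤ 8 × 73.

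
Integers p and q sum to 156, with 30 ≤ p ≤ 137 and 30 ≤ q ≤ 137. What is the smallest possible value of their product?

3780

Since p + q is fixed, pushing one of them to its bound minimizes the product.
The extreme feasible split is p = 30, q = 126, giving pq = 3780.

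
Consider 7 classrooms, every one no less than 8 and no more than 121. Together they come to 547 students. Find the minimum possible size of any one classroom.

8

To make one classroom as small as possible, make the other 6 as large as possible.
The other 6 can take up 6 × 121 = 726 ≥ 547 − 8, so one classroom can sit at its floor of 8.
Achievable: one at 8 and the other 6 totalling 539, which fits since 6 × 8 ≤ 539 ≤ 6 × 121.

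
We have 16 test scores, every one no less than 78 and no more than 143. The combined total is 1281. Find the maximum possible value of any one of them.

111

Maximizing one value means minimizing the remaining 15.
The other 15 contribute at least 15 × 78 = 1170, leaving at most 1281 − 1170 = 111.
Since 111 ≤ 143, this is achievable: one at 111 and 15 at 78.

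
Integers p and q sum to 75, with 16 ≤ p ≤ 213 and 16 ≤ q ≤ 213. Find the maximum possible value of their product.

1406

pq = p(75 − p) is maximized when p is as near 75/2 as the bounds allow.
Taking p = 37 and q = 38 (both in [16, 213]) gives pq = 1406.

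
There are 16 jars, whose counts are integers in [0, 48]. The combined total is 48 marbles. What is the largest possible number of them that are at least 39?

1

Suppose k of them are at least 39. Those contribute at least 39 each and the other 16 − k at least 0 each.
So the total is at least 39k + 0(16 − k) = 0 + 39k. This must be ≤ 48, giving k ≤ 1.
k = 1 is achieved by 1 value at 39 and 15 at 0, total 39; add 9 to one value (staying below 39) to reach 48.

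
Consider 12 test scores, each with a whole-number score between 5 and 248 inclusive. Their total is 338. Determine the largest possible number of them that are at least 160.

With k values at 160 or above and the rest at least 5, the sum is at least 60 + 155k.
Since the sum is 338, we need 155k ≤ 278, i.e. k ≤ 1.
k = 1 is achieved by 1 value at 160 and 11 at 5, total 215; add 123 to one value (staying below 160) to reach 338.

1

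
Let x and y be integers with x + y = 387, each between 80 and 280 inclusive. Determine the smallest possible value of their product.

29960

Since x + y is fixed, pushing one of them to its bound minimizes the product.
At the endpoint x = 107, y = 387 − 107 = 280, so xy = 107 × 280 = 29960.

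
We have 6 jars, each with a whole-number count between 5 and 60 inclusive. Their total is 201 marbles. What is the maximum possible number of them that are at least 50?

3

If k of the values are ≥ 50, the total is ≥ 50k + 5(6 − k).
Setting 50k + 5(6 − k) ≤ 201 gives 45k ≤ 171, so k ≤ 3.
k = 3 is achieved by 3 values at 50 and 3 at 5, total 165; add 36 to one value (staying below 50) to reach 201.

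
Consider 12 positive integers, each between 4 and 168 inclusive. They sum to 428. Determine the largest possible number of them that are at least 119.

3

If k of the values are ≥ 119, the total is ≥ 119k + 4(12 − k).
Setting 119k + 4(12 − k) ≤ 428 gives 115k ≤ 380, so k ≤ 3.
k = 3 is achieved by 3 values at 119 and 9 at 4, total 393; add 35 to one value (staying below 119) to reach 428.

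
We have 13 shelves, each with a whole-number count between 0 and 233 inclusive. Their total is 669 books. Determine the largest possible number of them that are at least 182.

3

With k values at 182 or above and the rest at least 0, the sum is at least 0 + 182k.
Since the sum is 669, we need 182k ≤ 669, i.e. k ≤ 3.
k = 3 is achieved by 3 values at 182 and 10 at 0, total 546; add 123 to one value (staying below 182) to reach 669.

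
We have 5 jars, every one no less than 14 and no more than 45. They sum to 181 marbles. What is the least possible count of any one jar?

14

Minimizing one value means maximizing the remaining 4.
The other 4 can take up 4 × 45 = 180 ≥ 181 − 14, so one jar can sit at its floor of 14.
Achievable: one at 14 and the other 4 totalling 167, which fits since 4 × 14 ≤ 167 ≤ 4 × 45.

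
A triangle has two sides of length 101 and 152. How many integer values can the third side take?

201

The triangle inequality gives |101 − 152| < c < 101 + 152, i.e. 51 < c < 253.
So c can be any integer from 52 to 252: 201 values.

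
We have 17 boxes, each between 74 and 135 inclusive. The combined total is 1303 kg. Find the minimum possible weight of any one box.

Minimizing one value means maximizing the remaining 16.
The other 16 can take up 16 × 135 = 2160 ≥ 1303 − 74, so one box can sit at its floor of 74.
Achievable: one at 74 and the other 16 totalling 1229, which fits since 16 × 74 ≤ 1229 ≤ 16 × 135.

74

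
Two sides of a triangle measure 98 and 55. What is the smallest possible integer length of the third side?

44

The third side must exceed |98 − 55| = 43.
The smallest integer above 43 is 44.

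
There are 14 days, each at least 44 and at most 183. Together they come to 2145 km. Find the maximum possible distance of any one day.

183

Maximizing one value means minimizing the remaining 13.
The other 13 contribute at least 13 × 44 = 572, leaving at most 2145 − 572 = 1573.
But each day is capped at 183, so the maximum is 183.
Achievable: one at 183 and the other 13 totalling 1962, which fits since 13 × 44 ≤ 1962 ≤ 13 × 183.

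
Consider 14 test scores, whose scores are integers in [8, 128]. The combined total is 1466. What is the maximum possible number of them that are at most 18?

2

Suppose k of them are at most 18. Those contribute at most 18 each and the rest at most 128 each.
So the total is at most 18k + 128(14 − k) = 1792 − 110k. This must still be ≥ 1466, so k ≤ 2.
k = 2 is achieved by 2 values at 18 and 12 at 128, total 1572; lower one of the 128's by 106 (still > 18) to reach 1466.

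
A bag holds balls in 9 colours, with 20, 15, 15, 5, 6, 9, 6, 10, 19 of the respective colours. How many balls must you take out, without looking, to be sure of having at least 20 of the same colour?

105

In the worst case you take as many as possible of each colour without reaching 20: 19 + 15 + 15 + 5 + 6 + 9 + 6 + 10 + 19 = 104.
The next one must give 20 of some colour, so 104 + 1 = 105.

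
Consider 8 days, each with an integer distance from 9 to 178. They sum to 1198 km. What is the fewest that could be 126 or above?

If only k of them are at least 126, the other 8 − k are at most 125, so the total is at most k·178 + (8 − k)·125.
This must reach 1198, so k·178 + (8 − k)·125 ≥ 1198, giving k ≥ 4.
Exactly 4 works: 4 values at 178 and 4 at 125 total 1212; lower one of the high values by 14 (still ≥ 126) to hit 1198.

4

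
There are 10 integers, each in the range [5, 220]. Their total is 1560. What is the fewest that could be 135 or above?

Suppose at most 10 − j of them reach 135; then j values are ≤ 134 and the rest ≤ 220.
The total is then ≤ 134·j + 220·(10 − j) = 2200 − 86j. For this to be ≥ 1560 we need j ≤ 7, so at least 10 − 7 = 3 must reach 135.
Exactly 3 works: 3 values at 220 and 7 at 134 total 1598; lower one of the high values by 38 (still ≥ 135) to hit 1560.

3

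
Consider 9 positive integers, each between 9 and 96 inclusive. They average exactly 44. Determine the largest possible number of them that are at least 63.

The total is 9 × 44 = 396.
With k values at 63 or above and the rest at least 9, the sum is at least 81 + 54k.
Since the sum is 396, we need 54k ≤ 315, i.e. k ≤ 5.
k = 5 is achieved by 5 values at 63 and 4 at 9, total 351; add 45 to one value (staying below 63) to reach 396.

5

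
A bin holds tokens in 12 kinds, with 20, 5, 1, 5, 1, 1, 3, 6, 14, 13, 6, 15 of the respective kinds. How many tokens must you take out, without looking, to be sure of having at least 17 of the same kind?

87

In the worst case you take as many as possible of each kind without reaching 17: 16 + 5 + 1 + 5 + 1 + 1 + 3 + 6 + 14 + 13 + 6 + 15 = 86.
The next one must give 17 of some kind, so 86 + 1 = 87.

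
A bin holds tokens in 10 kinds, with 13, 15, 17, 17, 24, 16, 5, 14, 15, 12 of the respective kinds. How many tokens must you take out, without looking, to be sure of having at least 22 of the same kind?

146

In the worst case you take as many as possible of each kind without reaching 22: 13 + 15 + 17 + 17 + 21 + 16 + 5 + 14 + 15 + 12 = 145.
The next one must give 22 of some kind, so 145 + 1 = 146.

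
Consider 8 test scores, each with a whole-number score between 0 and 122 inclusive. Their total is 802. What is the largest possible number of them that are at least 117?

6

Suppose k of them are at least 117. Those contribute at least 117 each and the other 8 − k at least 0 each.
So the total is at least 117k + 0(8 − k) = 0 + 117k. This must be ≤ 802, giving k ≤ 6.
k = 6 is achieved by 6 values at 117 and 2 at 0, total 702; add 100 to one value (staying below 117) to reach 802.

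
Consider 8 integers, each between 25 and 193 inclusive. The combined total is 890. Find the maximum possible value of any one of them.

193

To make one integer as large as possible, make the other 7 as small as possible.
The other 7 contribute at least 7 × 25 = 175, leaving at most 890 − 175 = 715.
But each integer is capped at 193, so the maximum is 193.
Achievable: one at 193 and the other 7 totalling 697, which fits since 7 × 25 ≤ 697 ≤ 7 × 193.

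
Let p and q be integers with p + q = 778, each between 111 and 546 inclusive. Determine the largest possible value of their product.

pq = p(778 − p) is maximized when p is as near 778/2 as the bounds allow.
Taking p = 389 and q = 389 (both in [111, 546]) gives pq = 151321.

151321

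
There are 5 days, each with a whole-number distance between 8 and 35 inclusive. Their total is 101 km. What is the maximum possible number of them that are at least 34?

2

Suppose k of them are at least 34. Those contribute at least 34 each and the other 5 − k at least 8 each.
So the total is at least 34k + 8(5 − k) = 40 + 26k. This must be ≤ 101, giving k ≤ 2.
k = 2 is achieved by 2 values at 34 and 3 at 8, total 92; add 9 to one value (staying below 34) to reach 101.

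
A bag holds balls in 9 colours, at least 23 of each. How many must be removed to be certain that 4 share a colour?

In the worst case you draw 3 of each of the 9 colours: 9 × 3 = 27.
One more forces 4 of some colour, so 27 + 1 = 28.

28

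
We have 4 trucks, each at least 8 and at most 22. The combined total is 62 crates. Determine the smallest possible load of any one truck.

8

Minimizing one value means maximizing the remaining 3.
The other 3 can take up 3 × 22 = 66 ≥ 62 − 8, so one truck can sit at its floor of 8.
Achievable: one at 8 and the other 3 totalling 54, which fits since 3 × 8 ≤ 54 ≤ 3 × 22.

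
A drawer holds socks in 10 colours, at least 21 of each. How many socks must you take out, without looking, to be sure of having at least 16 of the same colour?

You could draw 15 of every colour without reaching 16 of any — 150 in all.
One more forces 16 of some colour, so 150 + 1 = 151.

151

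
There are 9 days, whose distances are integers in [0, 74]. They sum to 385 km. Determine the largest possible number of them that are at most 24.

Each value at 24 or below falls at least 74 − 24 = 50 short of the ceiling 74.
The ceiling total is 9 × 74 = 666, and we need 385, so at most ⌊(666 − 385)/50⌋ = 5 can be that low.
k = 5 is achieved by 5 values at 24 and 4 at 74, total 416; lower one of the 74's by 31 (still > 24) to reach 385.

5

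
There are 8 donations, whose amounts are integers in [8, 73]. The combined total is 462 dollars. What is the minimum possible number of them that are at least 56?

2

If only k of them are at least 56, the other 8 − k are at most 55, so the total is at most k·73 + (8 − k)·55.
This must reach 462, so k·73 + (8 − k)·55 ≥ 462, giving k ≥ 2.
Exactly 2 works: 2 values at 73 and 6 at 55 total 476; lower one of the high values by 14 (still ≥ 56) to hit 462.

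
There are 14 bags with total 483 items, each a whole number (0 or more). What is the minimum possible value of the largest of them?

35

The 14 values sum to 483, so their maximum is at least ⌈483/14⌉ = 35.
Achievable: 7 of them at 35 and 7 at 34 total 483.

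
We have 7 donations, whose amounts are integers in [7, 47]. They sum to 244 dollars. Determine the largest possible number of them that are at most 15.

Each value at 15 or below falls at least 47 − 15 = 32 short of the ceiling 47.
The ceiling total is 7 × 47 = 329, and we need 244, so at most ⌊(329 − 244)/32⌋ = 2 can be that low.
k = 2 is achieved by 2 values at 15 and 5 at 47, total 265; lower one of the 47's by 21 (still > 15) to reach 244.

2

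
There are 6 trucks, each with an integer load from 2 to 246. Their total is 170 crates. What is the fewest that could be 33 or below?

Let j be the number exceeding 33. Then the total is ≥ 34·j + 2·(6 − j) = 12 + 32j.
So 32j ≤ 158 and j ≤ 4; hence at least 6 − 4 = 2 are ≤ 33.
Exactly 2 works: 2 values at 2 and 4 at 34 total 140; raise one of the low values by 30 (still ≤ 33) to hit 170.

2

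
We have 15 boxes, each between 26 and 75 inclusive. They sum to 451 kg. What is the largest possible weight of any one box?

75

Maximizing one value means minimizing the remaining 14.
The other 14 contribute at least 14 × 26 = 364, leaving at most 451 − 364 = 87.
But each box is capped at 75, so the maximum is 75.
Achievable: one at 75 and the other 14 totalling 376, which fits since 14 × 26 ≤ 376 ≤ 14 × 75.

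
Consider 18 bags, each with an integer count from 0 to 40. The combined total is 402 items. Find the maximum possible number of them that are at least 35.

Suppose k of them are at least 35. Those contribute at least 35 each and the other 18 − k at least 0 each.
So the total is at least 35k + 0(18 − k) = 0 + 35k. This must be ≤ 402, giving k ≤ 11.
k = 11 is achieved by 11 values at 35 and 7 at 0, total 385; add 17 to one value (staying below 35) to reach 402.

11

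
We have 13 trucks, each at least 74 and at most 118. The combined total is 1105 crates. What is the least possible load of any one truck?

74

Minimizing one value means maximizing the remaining 12.
The other 12 can take up 12 × 118 = 1416 ≥ 1105 − 74, so one truck can sit at its floor of 74.
Achievable: one at 74 and the other 12 totalling 1031, which fits since 12 × 74 ≤ 1031 ≤ 12 × 118.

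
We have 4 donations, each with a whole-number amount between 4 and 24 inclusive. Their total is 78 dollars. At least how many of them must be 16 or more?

Suppose at most 4 − j of them reach 16; then j values are ≤ 15 and the rest ≤ 24.
The total is then ≤ 15·j + 24·(4 − j) = 96 − 9j. For this to be ≥ 78 we need j ≤ 2, so at least 4 − 2 = 2 must reach 16.
Exactly 2 works: 2 values at 24 and 2 at 15 total 78.

2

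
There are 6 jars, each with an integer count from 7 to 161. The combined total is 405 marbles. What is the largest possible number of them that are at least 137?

2

Suppose k of them are at least 137. Those contribute at least 137 each and the other 6 − k at least 7 each.
So the total is at least 137k + 7(6 − k) = 42 + 130k. This must be ≤ 405, giving k ≤ 2.
k = 2 is achieved by 2 values at 137 and 4 at 7, total 302; add 103 to one value (staying below 137) to reach 405.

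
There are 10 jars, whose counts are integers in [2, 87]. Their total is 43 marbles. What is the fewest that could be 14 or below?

9

Each value above 14 is at least 15, contributing at least 15 − 2 = 13 above the floor 2.
The sum exceeds the floor total 20 by 23, so at most ⌊23/13⌋ = 1 exceed 14, and at least 9 are ≤ 14.
Exactly 9 works: 9 values at 2 and 1 at 15 total 33; raise one of the low values by 10 (still ≤ 14) to hit 43.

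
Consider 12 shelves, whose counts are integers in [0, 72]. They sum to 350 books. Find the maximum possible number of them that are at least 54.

6

If k of the values are ≥ 54, the total is ≥ 54k + 0(12 − k).
Setting 54k + 0(12 − k) ≤ 350 gives 54k ≤ 350, so k ≤ 6.
k = 6 is achieved by 6 values at 54 and 6 at 0, total 324; add 26 to one value (staying below 54) to reach 350.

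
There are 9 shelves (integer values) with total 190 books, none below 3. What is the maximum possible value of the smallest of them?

21

The average is 190/9 < 22, so some value is ≤ 21.
Achievable: 8 of them at 21 and 1 at 22 total 190.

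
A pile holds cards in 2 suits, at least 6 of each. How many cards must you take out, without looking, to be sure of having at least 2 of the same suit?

3

You could draw 1 of every suit without reaching 2 of any — 2 in all.
One more forces 2 of some suit, so 2 + 1 = 3.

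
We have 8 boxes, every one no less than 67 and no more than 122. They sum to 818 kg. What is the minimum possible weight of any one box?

To make one box as small as possible, make the other 7 as large as possible.
The other 7 can take up 7 × 122 = 854 ≥ 818 − 67, so one box can sit at its floor of 67.
Achievable: one at 67 and the other 7 totalling 751, which fits since 7 × 67 ≤ 751 ≤ 7 × 122.

67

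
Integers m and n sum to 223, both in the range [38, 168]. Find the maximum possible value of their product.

12432

mn = m(223 − m) is maximized when m is as near 223/2 as the bounds allow.
Taking m = 111 and n = 112 (both in [38, 168]) gives mn = 12432.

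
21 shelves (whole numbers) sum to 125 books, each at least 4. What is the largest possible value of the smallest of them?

If every one of the 21 were at least 6, the total would be at least 21 × 6 = 126 > 125.
Taking 1 copy of 5 and 20 copies of 6 gives exactly 125, so 5 is attained.

5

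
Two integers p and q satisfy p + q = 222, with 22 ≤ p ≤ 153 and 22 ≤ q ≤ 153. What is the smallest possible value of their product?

10557

Since p + q is fixed, pushing one of them to its bound minimizes the product.
The extreme feasible split is p = 69, q = 153, giving pq = 10557.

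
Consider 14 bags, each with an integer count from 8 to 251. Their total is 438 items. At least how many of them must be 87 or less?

10

Let j be the number exceeding 87. Then the total is ≥ 88·j + 8·(14 − j) = 112 + 80j.
So 80j ≤ 326 and j ≤ 4; hence at least 14 − 4 = 10 are ≤ 87.
Exactly 10 works: 10 values at 8 and 4 at 88 total 432; raise one of the low values by 6 (still ≤ 87) to hit 438.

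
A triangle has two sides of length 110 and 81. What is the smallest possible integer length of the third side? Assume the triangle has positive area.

The third side must exceed |110 − 81| = 29.
The smallest integer above 29 is 30.

30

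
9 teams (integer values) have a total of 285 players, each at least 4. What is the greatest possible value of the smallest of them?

The 9 values sum to 285, so their minimum is at most ⌊285/9⌋ = 31.
Equality holds with 3 values of 31 and 6 values of 32.

31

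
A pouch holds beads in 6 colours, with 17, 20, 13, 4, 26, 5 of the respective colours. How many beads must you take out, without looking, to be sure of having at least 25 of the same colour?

84

In the worst case you take as many as possible of each colour without reaching 25: 17 + 20 + 13 + 4 + 24 + 5 = 83.
The next one must give 25 of some colour, so 83 + 1 = 84.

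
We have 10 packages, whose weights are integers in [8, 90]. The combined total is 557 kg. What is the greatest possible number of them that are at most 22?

5

Each value at 22 or below falls at least 90 − 22 = 68 short of the ceiling 90.
The ceiling total is 10 × 90 = 900, and we need 557, so at most ⌊(900 − 557)/68⌋ = 5 can be that low.
k = 5 is achieved by 5 values at 22 and 5 at 90, total 560; lower one of the 90's by 3 (still > 22) to reach 557.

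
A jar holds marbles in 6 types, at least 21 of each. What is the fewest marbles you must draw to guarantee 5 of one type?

In the worst case you draw 4 of each of the 6 types: 6 × 4 = 24.
One more forces 5 of some type, so 24 + 1 = 25.

25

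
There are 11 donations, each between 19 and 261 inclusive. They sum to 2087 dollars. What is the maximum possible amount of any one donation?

261

Maximizing one value means minimizing the remaining 10.
The other 10 contribute at least 10 × 19 = 190, leaving at most 2087 − 190 = 1897.
But each donation is capped at 261, so the maximum is 261.
Achievable: one at 261 and the other 10 totalling 1826, which fits since 10 × 19 ≤ 1826 ≤ 10 × 261.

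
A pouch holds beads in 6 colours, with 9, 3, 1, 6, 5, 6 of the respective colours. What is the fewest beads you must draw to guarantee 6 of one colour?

25

In the worst case you take as many as possible of each colour without reaching 6: 5 + 3 + 1 + 5 + 5 + 5 = 24.
The next one must give 6 of some colour, so 24 + 1 = 25.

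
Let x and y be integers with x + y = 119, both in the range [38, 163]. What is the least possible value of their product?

3078

Since x + y is fixed, pushing one of them to its bound minimizes the product.
At the endpoint x = 38, y = 119 − 38 = 81, so xy = 38 × 81 = 3078.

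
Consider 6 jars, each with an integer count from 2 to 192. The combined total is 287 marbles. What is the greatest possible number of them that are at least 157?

1

With k values at 157 or above and the rest at least 2, the sum is at least 12 + 155k.
Since the sum is 287, we need 155k ≤ 275, i.e. k ≤ 1.
k = 1 is achieved by 1 value at 157 and 5 at 2, total 167; add 120 to one value (staying below 157) to reach 287.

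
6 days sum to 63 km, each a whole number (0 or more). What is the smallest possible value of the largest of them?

If every one of the 6 were at most 10, the total would be at most 6 × 10 = 60 < 63.
Taking 3 copies of 10 and 3 copies of 11 gives exactly 63, so 11 is attained.

11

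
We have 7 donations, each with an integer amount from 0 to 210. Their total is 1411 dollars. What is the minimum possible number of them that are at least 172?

Each value short of 172 is at most 171, costing at least 210 − 171 = 39 against the maximum total of 1470.
We can afford to lose at most 1470 − 1411 = 59, so at most ⌊59/39⌋ = 1 fall short, and at least 6 are ≥ 172.
Exactly 6 works: 6 values at 210 and 1 at 171 total 1431; lower one of the high values by 20 (still ≥ 172) to hit 1411.

6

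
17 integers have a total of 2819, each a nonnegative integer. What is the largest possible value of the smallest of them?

If every one of the 17 were at least 166, the total would be at least 17 × 166 = 2822 > 2819.
Achievable: 3 of them at 165 and 14 at 166 total 2819.

165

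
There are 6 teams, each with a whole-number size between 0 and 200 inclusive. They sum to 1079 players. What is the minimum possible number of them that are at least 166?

3

Each value short of 166 is at most 165, costing at least 200 − 165 = 35 against the maximum total of 1200.
We can afford to lose at most 1200 − 1079 = 121, so at most ⌊121/35⌋ = 3 fall short, and at least 3 are ≥ 166.
Exactly 3 works: 3 values at 200 and 3 at 165 total 1095; lower one of the high values by 16 (still ≥ 166) to hit 1079.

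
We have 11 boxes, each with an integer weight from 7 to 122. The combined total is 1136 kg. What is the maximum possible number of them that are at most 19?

Each value at 19 or below falls at least 122 − 19 = 103 short of the ceiling 122.
The ceiling total is 11 × 122 = 1342, and we need 1136, so at most ⌊(1342 − 1136)/103⌋ = 2 can be that low.
k = 2 is achieved by 2 values at 19 and 9 at 122, total 1136.

2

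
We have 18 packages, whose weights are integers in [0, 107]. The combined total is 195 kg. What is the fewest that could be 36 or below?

13

Let j be the number exceeding 36. Then the total is ≥ 37·j + 0·(18 − j) = 0 + 37j.
So 37j ≤ 195 and j ≤ 5; hence at least 18 − 5 = 13 are ≤ 36.
Exactly 13 works: 13 values at 0 and 5 at 37 total 185; raise one of the low values by 10 (still ≤ 36) to hit 195.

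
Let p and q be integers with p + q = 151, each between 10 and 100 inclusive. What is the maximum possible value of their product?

5700

pq = p(151 − p) is maximized when p is as near 151/2 as the bounds allow.
Taking p = 75 and q = 76 (both in [10, 100]) gives pq = 5700.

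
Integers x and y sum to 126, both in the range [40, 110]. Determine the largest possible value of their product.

With x + y fixed, xy peaks when the two are closest together.
Taking x = 63 and y = 63 (both in [40, 110]) gives xy = 3969.

3969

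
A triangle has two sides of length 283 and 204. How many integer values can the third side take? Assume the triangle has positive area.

The triangle inequality gives |283 − 204| < c < 283 + 204, i.e. 79 < c < 487.
So c can be any integer from 80 to 486: 407 values.

407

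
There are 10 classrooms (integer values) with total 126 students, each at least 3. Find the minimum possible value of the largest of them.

13

The average is 126/10 > 12, so not all 10 can be 12 or less; the largest is ≥ 13.
Achievable: 6 of them at 13 and 4 at 12 total 126.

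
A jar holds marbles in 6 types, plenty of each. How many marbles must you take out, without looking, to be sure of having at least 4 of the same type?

You could draw 3 of every type without reaching 4 of any — 18 in all.
One more forces 4 of some type, so 18 + 1 = 19.

19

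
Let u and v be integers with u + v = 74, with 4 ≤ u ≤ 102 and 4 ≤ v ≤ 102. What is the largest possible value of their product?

1369

With u + v fixed, uv peaks when the two are closest together.
Taking u = 37 and v = 37 (both in [4, 102]) gives uv = 1369.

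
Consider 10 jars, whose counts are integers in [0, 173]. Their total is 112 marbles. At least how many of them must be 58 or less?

9

Let j be the number exceeding 58. Then the total is ≥ 59·j + 0·(10 − j) = 0 + 59j.
So 59j ≤ 112 and j ≤ 1; hence at least 10 − 1 = 9 are ≤ 58.
Exactly 9 works: 9 values at 0 and 1 at 59 total 59; raise one of the low values by 53 (still ≤ 58) to hit 112.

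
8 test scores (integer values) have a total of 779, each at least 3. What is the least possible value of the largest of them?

Some value must be at least ⌈779/8⌉ = 98, since 8 × 97 = 776 < 779.
Achievable: 3 of them at 98 and 5 at 97 total 779.

98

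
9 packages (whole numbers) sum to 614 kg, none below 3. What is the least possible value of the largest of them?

Some value must be at least ⌈614/9⌉ = 69, since 9 × 68 = 612 < 614.
Equality holds with 2 values of 69 and 7 values of 68.

69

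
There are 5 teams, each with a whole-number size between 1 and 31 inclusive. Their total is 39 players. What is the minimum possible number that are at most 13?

3

Each value above 13 is at least 14, contributing at least 14 − 1 = 13 above the floor 1.
The sum exceeds the floor total 5 by 34, so at most ⌊34/13⌋ = 2 exceed 13, and at least 3 are ≤ 13.
Exactly 3 works: 3 values at 1 and 2 at 14 total 31; raise one of the low values by 8 (still ≤ 13) to hit 39.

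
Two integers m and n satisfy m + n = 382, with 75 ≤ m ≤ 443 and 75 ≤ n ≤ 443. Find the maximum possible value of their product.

mn = m(382 − m) is maximized when m is as near 382/2 as the bounds allow.
Taking m = 191 and n = 191 (both in [75, 443]) gives mn = 36481.

36481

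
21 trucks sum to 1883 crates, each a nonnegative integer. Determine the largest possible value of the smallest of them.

The average is 1883/21 < 90, so some value is ≤ 89.
Taking 7 copies of 89 and 14 copies of 90 gives exactly 1883, so 89 is attained.

89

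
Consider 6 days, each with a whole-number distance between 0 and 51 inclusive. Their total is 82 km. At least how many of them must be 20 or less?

3

If only k of them are at most 20, the other 6 − k are at least 21, so the total is at least (6 − k)·21 + k·0.
This is ≤ 82, so (6 − k)·21 + 0k ≤ 82, which gives k ≥ 3.
Exactly 3 works: 3 values at 0 and 3 at 21 total 63; raise one of the low values by 19 (still ≤ 20) to hit 82.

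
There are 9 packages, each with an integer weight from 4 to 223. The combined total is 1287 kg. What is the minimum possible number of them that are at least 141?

Each value short of 141 is at most 140, costing at least 223 − 140 = 83 against the maximum total of 2007.
We can afford to lose at most 2007 − 1287 = 720, so at most ⌊720/83⌋ = 8 fall short, and at least 1 are ≥ 141.
Exactly 1 works: 1 value at 223 and 8 at 140 total 1343; lower one of the high values by 56 (still ≥ 141) to hit 1287.

1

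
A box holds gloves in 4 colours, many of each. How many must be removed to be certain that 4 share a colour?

In the worst case you draw 3 of each of the 4 colours: 4 × 3 = 12.
One more forces 4 of some colour, so 12 + 1 = 13.

13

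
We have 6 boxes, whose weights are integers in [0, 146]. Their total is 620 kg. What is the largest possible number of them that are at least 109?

5

Suppose k of them are at least 109. Those contribute at least 109 each and the other 6 − k at least 0 each.
So the total is at least 109k + 0(6 − k) = 0 + 109k. This must be ≤ 620, giving k ≤ 5.
k = 5 is achieved by 5 values at 109 and 1 at 0, total 545; add 75 to one value (staying below 109) to reach 620.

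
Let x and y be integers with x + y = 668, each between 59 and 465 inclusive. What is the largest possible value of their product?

111556

With x + y fixed, xy peaks when the two are closest together.
Taking x = 334 and y = 334 (both in [59, 465]) gives xy = 111556.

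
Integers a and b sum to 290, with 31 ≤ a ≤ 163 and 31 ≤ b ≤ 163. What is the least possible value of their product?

ab = a(290 − a) is concave in a, so over [127, 163] it is minimized at an endpoint.
The extreme feasible split is a = 127, b = 163, giving ab = 20701.

20701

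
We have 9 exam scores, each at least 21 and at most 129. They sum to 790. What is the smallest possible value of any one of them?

21

Minimizing one value means maximizing the remaining 8.
The other 8 can take up 8 × 129 = 1032 ≥ 790 − 21, so one score can sit at its floor of 21.
Achievable: one at 21 and the other 8 totalling 769, which fits since 8 × 21 ≤ 769 ≤ 8 × 129.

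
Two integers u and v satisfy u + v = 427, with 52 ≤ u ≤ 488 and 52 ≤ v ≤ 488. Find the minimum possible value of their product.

Since u + v is fixed, pushing one of them to its bound minimizes the product.
At the endpoint u = 52, v = 427 − 52 = 375, so uv = 52 × 375 = 19500.

19500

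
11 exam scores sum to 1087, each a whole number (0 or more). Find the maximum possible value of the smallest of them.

If every one of the 11 were at least 99, the total would be at least 11 × 99 = 1089 > 1087.
Achievable: 2 of them at 98 and 9 at 99 total 1087.

98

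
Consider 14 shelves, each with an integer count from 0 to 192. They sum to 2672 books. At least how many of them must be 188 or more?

Each value short of 188 is at most 187, costing at least 192 − 187 = 5 against the maximum total of 2688.
We can afford to lose at most 2688 − 2672 = 16, so at most ⌊16/5⌋ = 3 fall short, and at least 11 are ≥ 188.
Exactly 11 works: 11 values at 192 and 3 at 187 total 2673; lower one of the high values by 1 (still ≥ 188) to hit 2672.

11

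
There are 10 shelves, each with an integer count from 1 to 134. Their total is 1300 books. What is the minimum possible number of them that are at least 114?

9

Each value short of 114 is at most 113, costing at least 134 − 113 = 21 against the maximum total of 1340.
We can afford to lose at most 1340 − 1300 = 40, so at most ⌊40/21⌋ = 1 fall short, and at least 9 are ≥ 114.
Exactly 9 works: 9 values at 134 and 1 at 113 total 1319; lower one of the high values by 19 (still ≥ 114) to hit 1300.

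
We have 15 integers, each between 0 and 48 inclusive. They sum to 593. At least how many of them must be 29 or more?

Suppose at most 15 − j of them reach 29; then j values are ≤ 28 and the rest ≤ 48.
The total is then ≤ 28·j + 48·(15 − j) = 720 − 20j. For this to be ≥ 593 we need j ≤ 6, so at least 15 − 6 = 9 must reach 29.
Exactly 9 works: 9 values at 48 and 6 at 28 total 600; lower one of the high values by 7 (still ≥ 29) to hit 593.

9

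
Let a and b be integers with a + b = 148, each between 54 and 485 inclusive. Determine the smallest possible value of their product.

5076

For a fixed sum, ab is smallest when a and b are as far apart as possible.
The extreme feasible split is a = 54, b = 94, giving ab = 5076.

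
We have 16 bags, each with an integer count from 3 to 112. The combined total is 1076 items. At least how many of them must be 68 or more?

Suppose at most 16 − j of them reach 68; then j values are ≤ 67 and the rest ≤ 112.
The total is then ≤ 67·j + 112·(16 − j) = 1792 − 45j. For this to be ≥ 1076 we need j ≤ 15, so at least 16 − 15 = 1 must reach 68.
Exactly 1 works: 1 value at 112 and 15 at 67 total 1117; lower one of the high values by 41 (still ≥ 68) to hit 1076.

1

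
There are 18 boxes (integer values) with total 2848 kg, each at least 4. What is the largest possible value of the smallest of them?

The average is 2848/18 < 159, so some value is ≤ 158.
Equality holds with 14 values of 158 and 4 values of 159.

158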